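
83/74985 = 83/74985 = 0.00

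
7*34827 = 243789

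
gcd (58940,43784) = 1684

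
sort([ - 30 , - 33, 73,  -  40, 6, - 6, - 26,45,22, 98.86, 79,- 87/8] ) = [ - 40,- 33, - 30,-26, - 87/8, - 6, 6, 22, 45,  73,79,98.86 ] 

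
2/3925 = 2/3925 = 0.00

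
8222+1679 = 9901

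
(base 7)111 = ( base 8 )71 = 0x39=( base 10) 57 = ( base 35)1M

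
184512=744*248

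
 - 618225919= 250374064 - 868599983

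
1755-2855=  - 1100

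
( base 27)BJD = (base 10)8545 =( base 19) 14ce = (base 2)10000101100001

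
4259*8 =34072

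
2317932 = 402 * 5766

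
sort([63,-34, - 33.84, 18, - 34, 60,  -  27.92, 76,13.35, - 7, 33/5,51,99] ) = [-34 ,-34, - 33.84, - 27.92, - 7, 33/5, 13.35, 18, 51, 60,63 , 76,99 ]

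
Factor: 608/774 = 2^4*3^ ( - 2)*19^1*43^( - 1) = 304/387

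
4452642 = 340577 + 4112065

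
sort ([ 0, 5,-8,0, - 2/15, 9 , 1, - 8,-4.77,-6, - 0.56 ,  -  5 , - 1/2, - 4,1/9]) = [ - 8,  -  8,  -  6, - 5,  -  4.77, - 4, - 0.56, - 1/2, -2/15 , 0 , 0,1/9,1, 5, 9]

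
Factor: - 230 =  - 2^1*5^1*23^1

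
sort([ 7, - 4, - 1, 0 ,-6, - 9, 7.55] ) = [ - 9,-6, - 4, - 1, 0,7, 7.55 ]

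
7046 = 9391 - 2345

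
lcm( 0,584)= 0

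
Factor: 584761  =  281^1*2081^1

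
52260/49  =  52260/49 = 1066.53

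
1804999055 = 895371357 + 909627698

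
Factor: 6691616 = 2^5 * 79^1*2647^1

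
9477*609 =5771493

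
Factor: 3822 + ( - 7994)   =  -2^2 * 7^1*149^1 = - 4172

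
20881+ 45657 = 66538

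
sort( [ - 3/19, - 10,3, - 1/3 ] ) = [ - 10,-1/3, - 3/19,3 ] 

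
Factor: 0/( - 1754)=0 = 0^1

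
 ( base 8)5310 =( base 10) 2760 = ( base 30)320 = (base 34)2D6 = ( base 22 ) 5fa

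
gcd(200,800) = 200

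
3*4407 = 13221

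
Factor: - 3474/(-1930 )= 3^2*5^( - 1)= 9/5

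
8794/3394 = 4397/1697 = 2.59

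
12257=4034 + 8223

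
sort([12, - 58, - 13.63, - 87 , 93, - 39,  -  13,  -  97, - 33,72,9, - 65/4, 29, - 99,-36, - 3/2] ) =[-99, - 97,-87,-58,-39, - 36, - 33, - 65/4, - 13.63,-13,  -  3/2,9,12 , 29,  72 , 93]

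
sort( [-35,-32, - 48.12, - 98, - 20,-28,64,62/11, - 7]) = [ - 98, - 48.12, - 35, - 32,- 28,-20, - 7, 62/11,  64 ]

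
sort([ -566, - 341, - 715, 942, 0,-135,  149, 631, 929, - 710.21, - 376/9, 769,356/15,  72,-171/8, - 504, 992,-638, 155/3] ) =[ - 715, - 710.21, - 638, - 566 , - 504, - 341,  -  135, - 376/9, - 171/8, 0, 356/15,155/3,72, 149, 631 , 769,  929,942,992]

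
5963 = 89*67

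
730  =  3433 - 2703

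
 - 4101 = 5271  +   - 9372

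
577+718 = 1295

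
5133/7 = 733 +2/7  =  733.29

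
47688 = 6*7948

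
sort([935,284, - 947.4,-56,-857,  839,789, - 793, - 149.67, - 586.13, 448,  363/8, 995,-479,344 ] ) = [-947.4,-857, - 793 , - 586.13, - 479,-149.67, - 56 , 363/8, 284,344,448 , 789, 839,935,  995] 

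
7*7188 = 50316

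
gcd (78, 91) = 13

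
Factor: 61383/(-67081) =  - 3^1*7^( - 1)*37^(-1 )*79^1 = - 237/259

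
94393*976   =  92127568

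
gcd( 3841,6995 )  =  1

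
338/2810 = 169/1405 = 0.12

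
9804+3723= 13527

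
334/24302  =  167/12151 = 0.01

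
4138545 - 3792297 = 346248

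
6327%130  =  87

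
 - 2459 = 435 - 2894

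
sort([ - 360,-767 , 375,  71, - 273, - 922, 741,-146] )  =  [  -  922 ,-767,-360, - 273 ,  -  146, 71, 375, 741 ]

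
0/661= 0=0.00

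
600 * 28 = 16800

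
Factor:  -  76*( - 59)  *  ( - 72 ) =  - 322848 = - 2^5*3^2*  19^1*59^1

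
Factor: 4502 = 2^1*2251^1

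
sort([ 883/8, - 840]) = [ - 840,  883/8] 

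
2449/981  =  2+487/981 = 2.50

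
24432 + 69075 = 93507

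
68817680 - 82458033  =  -13640353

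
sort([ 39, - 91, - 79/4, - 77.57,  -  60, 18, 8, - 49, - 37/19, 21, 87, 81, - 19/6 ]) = [- 91, - 77.57, - 60, - 49,-79/4, - 19/6, -37/19, 8,18, 21,  39, 81, 87 ] 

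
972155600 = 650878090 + 321277510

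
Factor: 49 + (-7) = 42 = 2^1 * 3^1*7^1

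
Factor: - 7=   - 7^1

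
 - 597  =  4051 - 4648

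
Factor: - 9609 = -3^1*  3203^1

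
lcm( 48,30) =240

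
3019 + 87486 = 90505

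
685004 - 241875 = 443129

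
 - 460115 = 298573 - 758688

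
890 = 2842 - 1952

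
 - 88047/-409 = 88047/409 = 215.27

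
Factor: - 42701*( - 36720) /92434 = 2^3 * 3^3 * 5^1 * 17^1*113^(-1)*409^(-1)*42701^1 = 783990360/46217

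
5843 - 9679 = - 3836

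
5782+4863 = 10645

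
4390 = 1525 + 2865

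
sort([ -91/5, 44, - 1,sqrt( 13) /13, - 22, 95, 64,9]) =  [ - 22,- 91/5, - 1,sqrt(13) /13, 9,44,64,95] 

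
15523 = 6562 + 8961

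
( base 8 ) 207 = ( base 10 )135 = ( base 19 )72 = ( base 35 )3U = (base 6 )343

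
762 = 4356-3594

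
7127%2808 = 1511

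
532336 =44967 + 487369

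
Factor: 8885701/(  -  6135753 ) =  - 3^( - 1) * 11^1* 13^( - 1 )*853^1*947^1*157327^( - 1 )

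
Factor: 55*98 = 2^1*5^1*7^2*11^1=5390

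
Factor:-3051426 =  - 2^1 * 3^1 * 7^2*97^1*107^1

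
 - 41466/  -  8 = 5183+1/4 = 5183.25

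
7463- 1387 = 6076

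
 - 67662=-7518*9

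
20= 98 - 78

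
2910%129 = 72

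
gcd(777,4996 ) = 1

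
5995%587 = 125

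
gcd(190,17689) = 19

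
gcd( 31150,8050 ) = 350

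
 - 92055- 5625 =-97680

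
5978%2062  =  1854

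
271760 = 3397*80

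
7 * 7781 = 54467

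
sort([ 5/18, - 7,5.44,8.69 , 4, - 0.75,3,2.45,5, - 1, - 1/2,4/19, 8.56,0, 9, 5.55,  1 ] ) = [-7, - 1,- 0.75, - 1/2, 0, 4/19, 5/18, 1, 2.45, 3, 4,5, 5.44,5.55,8.56,8.69, 9 ]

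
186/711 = 62/237 = 0.26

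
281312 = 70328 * 4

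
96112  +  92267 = 188379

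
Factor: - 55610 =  - 2^1*5^1*67^1*83^1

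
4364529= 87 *50167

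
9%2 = 1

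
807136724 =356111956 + 451024768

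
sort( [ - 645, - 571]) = [ - 645 , - 571 ] 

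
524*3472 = 1819328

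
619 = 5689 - 5070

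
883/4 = 220 +3/4   =  220.75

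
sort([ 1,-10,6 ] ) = [ - 10,1, 6]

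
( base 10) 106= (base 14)78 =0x6A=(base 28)3M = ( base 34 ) 34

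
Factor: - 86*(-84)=7224  =  2^3*3^1*7^1*43^1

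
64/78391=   64/78391 = 0.00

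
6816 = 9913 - 3097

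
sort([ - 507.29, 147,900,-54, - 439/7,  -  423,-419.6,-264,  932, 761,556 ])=[ - 507.29, - 423,-419.6, - 264, - 439/7,  -  54,147,556, 761, 900, 932]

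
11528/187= 1048/17 =61.65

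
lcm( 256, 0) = 0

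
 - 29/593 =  - 29/593 = - 0.05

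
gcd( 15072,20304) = 48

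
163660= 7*23380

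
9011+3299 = 12310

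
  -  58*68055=- 3947190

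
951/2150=951/2150 =0.44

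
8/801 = 8/801 = 0.01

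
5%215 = 5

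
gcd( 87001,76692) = 1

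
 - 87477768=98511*(-888)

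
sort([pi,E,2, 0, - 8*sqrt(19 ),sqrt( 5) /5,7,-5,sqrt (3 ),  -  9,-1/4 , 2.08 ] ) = [ - 8 * sqrt( 19 ),- 9,-5, - 1/4,0,sqrt( 5)/5,sqrt ( 3 ) , 2,2.08 , E,pi, 7 ]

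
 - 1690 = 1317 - 3007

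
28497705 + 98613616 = 127111321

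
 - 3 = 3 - 6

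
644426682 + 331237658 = 975664340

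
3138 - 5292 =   -  2154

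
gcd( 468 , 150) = 6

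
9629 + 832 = 10461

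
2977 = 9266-6289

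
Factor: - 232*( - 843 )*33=6454008 = 2^3*3^2*11^1*29^1 *281^1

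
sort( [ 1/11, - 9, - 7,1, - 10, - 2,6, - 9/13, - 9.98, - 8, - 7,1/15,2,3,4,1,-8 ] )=[ - 10, - 9.98 , - 9, - 8 , - 8, - 7,-7, - 2, - 9/13,1/15,1/11 , 1,1, 2,3 , 4 , 6]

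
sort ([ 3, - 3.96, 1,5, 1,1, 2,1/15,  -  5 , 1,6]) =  [ - 5,  -  3.96, 1/15,1,1,1 , 1,2, 3,5,6]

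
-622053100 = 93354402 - 715407502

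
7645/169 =7645/169 = 45.24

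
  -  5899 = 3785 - 9684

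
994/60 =497/30 =16.57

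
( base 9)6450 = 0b1001010000111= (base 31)4t0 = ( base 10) 4743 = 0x1287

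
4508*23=103684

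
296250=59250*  5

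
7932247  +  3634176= 11566423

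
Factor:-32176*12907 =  - 415295632   =  - 2^4*2011^1 * 12907^1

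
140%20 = 0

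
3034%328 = 82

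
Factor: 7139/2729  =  11^2*59^1*2729^(-1)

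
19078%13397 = 5681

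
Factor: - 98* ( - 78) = 2^2*3^1 * 7^2 * 13^1 = 7644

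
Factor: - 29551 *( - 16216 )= 2^3*29^1*1019^1 *2027^1 = 479199016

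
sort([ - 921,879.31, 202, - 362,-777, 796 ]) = [ - 921,-777,-362,  202,796,879.31 ]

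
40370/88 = 458 + 3/4 = 458.75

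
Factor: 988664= 2^3*123583^1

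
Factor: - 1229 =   -  1229^1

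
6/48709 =6/48709 = 0.00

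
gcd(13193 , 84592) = 1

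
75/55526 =75/55526  =  0.00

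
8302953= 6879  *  1207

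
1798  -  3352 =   -  1554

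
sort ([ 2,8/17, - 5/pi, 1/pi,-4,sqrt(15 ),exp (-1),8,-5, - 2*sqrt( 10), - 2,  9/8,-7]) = [  -  7, - 2*sqrt(10 ),  -  5, - 4 , - 2,  -  5/pi, 1/pi,exp( - 1),8/17, 9/8,2,sqrt(15 ) , 8]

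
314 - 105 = 209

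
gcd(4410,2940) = 1470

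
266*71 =18886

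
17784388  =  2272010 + 15512378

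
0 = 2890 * 0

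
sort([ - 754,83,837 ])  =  [ - 754, 83,837 ] 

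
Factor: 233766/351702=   111/167= 3^1*37^1*167^( - 1 ) 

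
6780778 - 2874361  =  3906417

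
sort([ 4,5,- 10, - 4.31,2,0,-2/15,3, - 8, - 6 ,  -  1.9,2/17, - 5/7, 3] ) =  [ - 10,-8, - 6, - 4.31, - 1.9, - 5/7, - 2/15,0,2/17, 2, 3,3, 4, 5] 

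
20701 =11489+9212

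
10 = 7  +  3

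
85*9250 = 786250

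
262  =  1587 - 1325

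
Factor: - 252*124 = -31248 = - 2^4*3^2 * 7^1*31^1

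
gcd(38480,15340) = 260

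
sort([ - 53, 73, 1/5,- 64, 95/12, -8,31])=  [ - 64, - 53,- 8,1/5, 95/12 , 31,73]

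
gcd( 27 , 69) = 3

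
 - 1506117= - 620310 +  - 885807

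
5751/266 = 21 + 165/266 = 21.62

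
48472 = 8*6059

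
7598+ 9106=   16704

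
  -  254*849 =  - 215646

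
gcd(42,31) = 1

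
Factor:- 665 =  - 5^1*7^1*19^1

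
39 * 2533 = 98787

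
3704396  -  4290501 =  - 586105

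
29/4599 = 29/4599 = 0.01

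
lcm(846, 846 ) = 846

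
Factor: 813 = 3^1*271^1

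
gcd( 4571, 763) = 7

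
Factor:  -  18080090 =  - 2^1*5^1*7^1*181^1*1427^1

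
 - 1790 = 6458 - 8248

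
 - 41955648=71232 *( - 589)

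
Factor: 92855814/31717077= 30951938/10572359 = 2^1*7^( - 1) * 1510337^( - 1)*15475969^1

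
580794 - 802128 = - 221334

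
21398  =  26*823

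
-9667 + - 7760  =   - 17427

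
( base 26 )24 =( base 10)56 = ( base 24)28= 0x38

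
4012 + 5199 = 9211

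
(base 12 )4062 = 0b1101101001010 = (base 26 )A8I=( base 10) 6986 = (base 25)b4b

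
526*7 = 3682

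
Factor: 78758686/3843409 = 2^1 * 19^1*61^2*131^(-1)*557^1*29339^(-1 )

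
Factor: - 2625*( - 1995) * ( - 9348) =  - 48954307500 = - 2^2*3^3*5^4 * 7^2*19^2*41^1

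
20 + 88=108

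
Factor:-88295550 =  - 2^1*3^1*5^2*7^2  *  41^1*293^1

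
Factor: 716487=3^1*238829^1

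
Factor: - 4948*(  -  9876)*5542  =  2^5*3^1  *  17^1*163^1*823^1*1237^1 =270817854816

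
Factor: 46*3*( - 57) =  - 7866  =  - 2^1*3^2*19^1*23^1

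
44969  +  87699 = 132668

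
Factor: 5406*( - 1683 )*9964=- 2^3 * 3^3 * 11^1*17^2*47^1*53^2 = - 90655441272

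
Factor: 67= 67^1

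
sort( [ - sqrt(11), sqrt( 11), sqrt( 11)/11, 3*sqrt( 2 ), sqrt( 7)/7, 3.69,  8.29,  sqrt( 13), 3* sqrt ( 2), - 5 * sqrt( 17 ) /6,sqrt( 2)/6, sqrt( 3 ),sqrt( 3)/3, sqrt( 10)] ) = [ - 5*sqrt( 17)/6,-sqrt( 11),sqrt( 2)/6, sqrt( 11) /11,sqrt( 7 ) /7,  sqrt( 3 ) /3, sqrt ( 3),sqrt( 10),sqrt ( 11), sqrt(13),  3.69, 3*sqrt( 2), 3*sqrt( 2), 8.29]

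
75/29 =2 + 17/29 = 2.59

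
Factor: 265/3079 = 5^1*53^1*3079^(  -  1) 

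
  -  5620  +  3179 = -2441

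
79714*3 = 239142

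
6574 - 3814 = 2760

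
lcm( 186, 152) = 14136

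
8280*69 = 571320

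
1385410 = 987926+397484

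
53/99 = 53/99  =  0.54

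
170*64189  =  10912130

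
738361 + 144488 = 882849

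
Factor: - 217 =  - 7^1*31^1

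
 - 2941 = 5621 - 8562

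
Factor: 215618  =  2^1*13^1*8293^1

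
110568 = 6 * 18428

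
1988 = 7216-5228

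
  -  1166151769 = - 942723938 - 223427831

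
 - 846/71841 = - 1 + 23665/23947 = - 0.01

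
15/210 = 1/14 =0.07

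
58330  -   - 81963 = 140293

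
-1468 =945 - 2413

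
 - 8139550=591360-8730910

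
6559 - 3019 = 3540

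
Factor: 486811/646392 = 2^ ( - 3) *3^ ( - 1) * 13^1 * 23^( - 1 ) * 1171^( - 1)*37447^1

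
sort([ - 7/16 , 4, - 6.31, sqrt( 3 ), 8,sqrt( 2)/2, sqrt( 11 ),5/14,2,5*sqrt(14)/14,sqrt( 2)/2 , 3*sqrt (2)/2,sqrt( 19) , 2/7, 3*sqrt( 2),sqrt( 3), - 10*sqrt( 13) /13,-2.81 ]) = [-6.31, - 2.81, - 10*sqrt( 13 )/13,-7/16,2/7,5/14, sqrt( 2 ) /2,sqrt( 2)/2,5*sqrt( 14) /14,sqrt(3),sqrt( 3 ),2,3*sqrt( 2 ) /2,sqrt( 11) , 4,  3 *sqrt(2), sqrt ( 19 ),8]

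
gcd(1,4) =1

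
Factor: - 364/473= - 2^2*7^1  *  11^( - 1 ) *13^1*43^( - 1)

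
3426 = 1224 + 2202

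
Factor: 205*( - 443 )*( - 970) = 2^1 *5^2*41^1*97^1*443^1 = 88090550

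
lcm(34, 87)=2958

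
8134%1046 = 812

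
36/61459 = 36/61459 = 0.00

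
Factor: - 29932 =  - 2^2*7^1 * 1069^1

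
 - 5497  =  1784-7281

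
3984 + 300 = 4284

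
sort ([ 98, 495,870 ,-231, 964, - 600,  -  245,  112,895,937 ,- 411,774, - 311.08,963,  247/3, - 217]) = [  -  600, - 411,-311.08, -245,-231,  -  217,247/3,98,112 , 495,774, 870,895, 937,  963,964]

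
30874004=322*95882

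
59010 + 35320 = 94330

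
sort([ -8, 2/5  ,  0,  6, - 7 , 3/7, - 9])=[ - 9,-8, - 7, 0,2/5, 3/7,6]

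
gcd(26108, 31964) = 244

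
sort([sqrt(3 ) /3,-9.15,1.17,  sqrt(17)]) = [ - 9.15, sqrt( 3) /3,1.17,sqrt(17 )]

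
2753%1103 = 547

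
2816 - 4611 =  - 1795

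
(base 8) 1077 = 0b1000111111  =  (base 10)575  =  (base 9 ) 708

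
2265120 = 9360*242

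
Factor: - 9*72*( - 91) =58968 = 2^3*3^4 * 7^1*13^1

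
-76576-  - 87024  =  10448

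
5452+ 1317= 6769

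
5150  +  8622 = 13772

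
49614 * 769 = 38153166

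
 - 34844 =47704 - 82548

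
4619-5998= - 1379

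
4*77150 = 308600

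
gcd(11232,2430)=54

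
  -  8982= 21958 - 30940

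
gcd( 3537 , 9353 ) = 1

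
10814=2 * 5407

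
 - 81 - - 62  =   - 19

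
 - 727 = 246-973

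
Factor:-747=- 3^2 *83^1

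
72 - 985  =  - 913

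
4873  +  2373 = 7246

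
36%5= 1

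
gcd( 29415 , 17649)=5883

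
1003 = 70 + 933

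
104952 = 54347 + 50605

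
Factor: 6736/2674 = 3368/1337 =2^3*7^( - 1) * 191^ ( - 1 )*421^1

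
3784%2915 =869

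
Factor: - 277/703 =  - 19^( - 1) * 37^ (-1)*277^1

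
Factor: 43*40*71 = 2^3*5^1 * 43^1 *71^1=122120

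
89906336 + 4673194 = 94579530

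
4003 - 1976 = 2027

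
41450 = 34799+6651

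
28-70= - 42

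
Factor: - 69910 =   -  2^1*5^1*6991^1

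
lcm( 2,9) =18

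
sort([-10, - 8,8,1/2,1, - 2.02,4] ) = [ -10, - 8,-2.02,  1/2, 1,4,  8]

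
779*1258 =979982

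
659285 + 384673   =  1043958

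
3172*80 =253760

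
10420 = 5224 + 5196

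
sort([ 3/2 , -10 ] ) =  [ - 10 , 3/2]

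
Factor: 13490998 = 2^1 * 6745499^1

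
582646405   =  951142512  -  368496107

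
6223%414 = 13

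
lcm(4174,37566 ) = 37566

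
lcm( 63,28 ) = 252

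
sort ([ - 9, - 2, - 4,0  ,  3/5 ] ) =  [ - 9, - 4, - 2, 0, 3/5]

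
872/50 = 436/25=17.44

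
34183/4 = 34183/4 =8545.75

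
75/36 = 2 + 1/12 = 2.08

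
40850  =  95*430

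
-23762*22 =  - 522764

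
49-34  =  15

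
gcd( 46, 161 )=23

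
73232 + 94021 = 167253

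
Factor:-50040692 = -2^2*13^1*53^1 *67^1  *  271^1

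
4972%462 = 352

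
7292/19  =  7292/19= 383.79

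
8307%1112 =523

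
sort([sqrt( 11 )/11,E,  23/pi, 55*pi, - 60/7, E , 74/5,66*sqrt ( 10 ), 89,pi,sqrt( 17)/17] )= [ - 60/7,sqrt( 17 ) /17,  sqrt(11) /11,E, E,  pi,23/pi,74/5,89,55*pi, 66*sqrt( 10)]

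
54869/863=63 + 500/863= 63.58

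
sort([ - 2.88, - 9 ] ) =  [ - 9,  -  2.88 ]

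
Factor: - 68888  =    -  2^3*79^1*109^1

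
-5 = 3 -8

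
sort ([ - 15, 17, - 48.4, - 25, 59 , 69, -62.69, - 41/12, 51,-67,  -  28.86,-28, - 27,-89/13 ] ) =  [ - 67, - 62.69,-48.4,-28.86, - 28, - 27,  -  25, - 15, - 89/13 ,-41/12, 17, 51, 59, 69 ]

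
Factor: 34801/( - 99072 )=-2^( - 8 )*3^(- 2 )*13^1*43^(- 1)*2677^1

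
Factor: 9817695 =3^2 * 5^1*218171^1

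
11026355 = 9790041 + 1236314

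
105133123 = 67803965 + 37329158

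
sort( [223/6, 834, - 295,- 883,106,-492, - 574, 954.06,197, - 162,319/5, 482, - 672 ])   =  [ - 883, - 672, - 574, - 492, - 295,-162,  223/6, 319/5,  106, 197,  482,834,954.06 ]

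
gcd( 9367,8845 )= 29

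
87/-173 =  - 1 + 86/173 = -  0.50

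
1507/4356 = 137/396 = 0.35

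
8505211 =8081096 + 424115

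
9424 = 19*496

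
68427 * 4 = 273708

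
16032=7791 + 8241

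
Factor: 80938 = 2^1*11^1*13^1*283^1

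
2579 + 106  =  2685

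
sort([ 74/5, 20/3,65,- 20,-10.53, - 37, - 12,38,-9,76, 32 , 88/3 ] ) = [ - 37,  -  20, - 12,-10.53, - 9,20/3,74/5, 88/3,32,38, 65,76]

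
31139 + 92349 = 123488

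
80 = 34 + 46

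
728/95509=728/95509= 0.01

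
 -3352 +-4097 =-7449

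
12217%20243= 12217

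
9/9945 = 1/1105 = 0.00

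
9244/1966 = 4622/983 = 4.70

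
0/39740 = 0 = 0.00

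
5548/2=2774=2774.00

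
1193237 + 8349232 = 9542469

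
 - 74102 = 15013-89115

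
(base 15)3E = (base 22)2F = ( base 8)73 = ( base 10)59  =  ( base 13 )47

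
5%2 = 1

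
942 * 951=895842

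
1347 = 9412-8065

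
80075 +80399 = 160474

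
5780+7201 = 12981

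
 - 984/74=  - 492/37=- 13.30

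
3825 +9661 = 13486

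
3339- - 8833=12172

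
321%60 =21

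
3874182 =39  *99338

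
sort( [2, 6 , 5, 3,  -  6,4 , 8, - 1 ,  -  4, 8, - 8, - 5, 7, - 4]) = [ - 8, - 6, - 5, - 4, - 4, - 1, 2, 3 , 4, 5, 6, 7,8,8 ]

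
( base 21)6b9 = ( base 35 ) 2cg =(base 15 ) cc6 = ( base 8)5506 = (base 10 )2886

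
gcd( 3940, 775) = 5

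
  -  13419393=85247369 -98666762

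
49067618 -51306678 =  - 2239060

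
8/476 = 2/119 = 0.02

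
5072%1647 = 131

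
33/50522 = 33/50522 = 0.00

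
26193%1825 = 643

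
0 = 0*2881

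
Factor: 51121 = 7^1*67^1*109^1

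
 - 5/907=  - 5/907 = - 0.01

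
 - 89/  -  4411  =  89/4411 = 0.02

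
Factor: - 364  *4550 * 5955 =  - 2^3*3^1*5^3*7^2*13^2*397^1 = - 9862671000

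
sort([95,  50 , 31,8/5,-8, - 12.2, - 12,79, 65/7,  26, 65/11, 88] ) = [ - 12.2, - 12, - 8, 8/5 , 65/11, 65/7, 26,31,50 , 79,88,95 ] 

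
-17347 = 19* (-913)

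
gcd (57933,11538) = 9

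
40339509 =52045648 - 11706139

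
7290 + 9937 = 17227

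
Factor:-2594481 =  - 3^1*173^1*4999^1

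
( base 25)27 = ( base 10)57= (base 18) 33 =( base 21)2F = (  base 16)39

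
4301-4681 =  - 380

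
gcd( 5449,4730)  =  1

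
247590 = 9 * 27510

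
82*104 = 8528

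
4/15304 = 1/3826 = 0.00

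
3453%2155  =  1298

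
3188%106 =8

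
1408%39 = 4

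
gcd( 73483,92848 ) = 1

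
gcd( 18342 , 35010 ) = 18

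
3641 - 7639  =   - 3998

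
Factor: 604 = 2^2*151^1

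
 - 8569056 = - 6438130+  - 2130926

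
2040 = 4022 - 1982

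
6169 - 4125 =2044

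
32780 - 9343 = 23437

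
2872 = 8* 359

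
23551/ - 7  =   - 23551/7 = - 3364.43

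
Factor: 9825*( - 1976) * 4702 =  -  91285568400 = - 2^4*3^1*5^2*13^1*19^1*131^1*2351^1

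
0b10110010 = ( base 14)ca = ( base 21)8A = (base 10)178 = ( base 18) 9G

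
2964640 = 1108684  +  1855956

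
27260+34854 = 62114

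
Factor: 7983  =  3^2*887^1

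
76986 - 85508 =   -  8522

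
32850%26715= 6135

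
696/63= 232/21 = 11.05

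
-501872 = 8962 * (  -  56 ) 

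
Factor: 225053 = 67^1*3359^1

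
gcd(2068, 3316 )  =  4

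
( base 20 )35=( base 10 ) 65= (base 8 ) 101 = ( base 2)1000001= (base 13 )50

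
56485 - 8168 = 48317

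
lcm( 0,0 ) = 0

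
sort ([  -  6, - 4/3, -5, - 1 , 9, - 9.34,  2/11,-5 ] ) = [ - 9.34, - 6, - 5,-5,-4/3, - 1, 2/11,  9 ] 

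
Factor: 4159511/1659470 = 2^( - 1 )*5^( - 1 )*165947^( - 1)*4159511^1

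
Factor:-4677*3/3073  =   - 14031/3073 = -3^2*7^ (-1)*439^( - 1)*1559^1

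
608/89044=152/22261= 0.01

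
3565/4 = 891 + 1/4 = 891.25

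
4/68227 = 4/68227=0.00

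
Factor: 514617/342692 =2^(  -  2)*3^1 * 7^( - 1 ) * 12239^( - 1)*171539^1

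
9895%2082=1567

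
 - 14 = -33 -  - 19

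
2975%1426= 123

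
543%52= 23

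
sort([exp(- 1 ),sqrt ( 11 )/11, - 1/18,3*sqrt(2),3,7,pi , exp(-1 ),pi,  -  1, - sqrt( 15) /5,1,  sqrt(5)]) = [ -1,- sqrt(15) /5, -1/18,sqrt( 11)/11,exp( - 1),  exp( - 1), 1,sqrt( 5),3, pi,pi, 3*sqrt( 2),7 ]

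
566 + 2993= 3559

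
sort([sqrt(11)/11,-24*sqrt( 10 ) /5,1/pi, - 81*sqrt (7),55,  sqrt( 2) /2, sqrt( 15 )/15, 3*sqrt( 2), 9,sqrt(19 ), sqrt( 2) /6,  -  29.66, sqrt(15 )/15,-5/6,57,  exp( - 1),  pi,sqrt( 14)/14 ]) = [ - 81*sqrt( 7),- 29.66 , - 24* sqrt(10)/5,  -  5/6, sqrt( 2 ) /6,sqrt (15 )/15,  sqrt(15 )/15,  sqrt(14) /14,sqrt( 11 )/11,1/pi,exp ( - 1), sqrt (2) /2,  pi,  3 * sqrt( 2 ), sqrt( 19), 9, 55, 57] 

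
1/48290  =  1/48290 = 0.00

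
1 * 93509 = 93509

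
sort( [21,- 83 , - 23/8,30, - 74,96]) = [ - 83, - 74,-23/8,21, 30  ,  96]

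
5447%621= 479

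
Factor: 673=673^1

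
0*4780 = 0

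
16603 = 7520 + 9083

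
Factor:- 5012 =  - 2^2*7^1*179^1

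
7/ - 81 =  - 7/81=-0.09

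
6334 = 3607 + 2727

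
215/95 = 43/19 = 2.26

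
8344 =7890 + 454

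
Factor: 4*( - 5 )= -20 = - 2^2*5^1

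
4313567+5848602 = 10162169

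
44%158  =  44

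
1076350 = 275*3914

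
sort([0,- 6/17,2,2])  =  [- 6/17, 0, 2,2]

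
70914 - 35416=35498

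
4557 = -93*(- 49) 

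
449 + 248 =697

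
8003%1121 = 156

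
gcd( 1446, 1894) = 2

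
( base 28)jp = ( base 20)17H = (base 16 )22d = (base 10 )557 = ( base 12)3a5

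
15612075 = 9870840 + 5741235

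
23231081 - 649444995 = -626213914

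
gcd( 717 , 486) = 3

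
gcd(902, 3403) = 41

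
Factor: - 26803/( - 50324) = 2^ ( - 2 ) * 7^2*23^( - 1 )=49/92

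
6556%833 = 725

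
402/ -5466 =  - 1 + 844/911 = - 0.07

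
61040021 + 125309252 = 186349273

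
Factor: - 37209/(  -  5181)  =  11^( - 1 )*79^1 = 79/11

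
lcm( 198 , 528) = 1584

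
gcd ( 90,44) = 2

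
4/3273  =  4/3273=   0.00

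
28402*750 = 21301500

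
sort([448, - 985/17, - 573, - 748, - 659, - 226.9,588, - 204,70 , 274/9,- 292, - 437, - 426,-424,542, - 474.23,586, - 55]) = [-748,  -  659, - 573, - 474.23, - 437, - 426, - 424, - 292 , - 226.9,-204, -985/17, - 55 , 274/9,70, 448,542 , 586, 588]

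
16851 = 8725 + 8126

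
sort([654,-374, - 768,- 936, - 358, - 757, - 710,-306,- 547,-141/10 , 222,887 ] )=[-936, - 768,-757, - 710, - 547, - 374, - 358, - 306,-141/10,222,654 , 887 ]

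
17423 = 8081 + 9342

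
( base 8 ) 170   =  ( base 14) 88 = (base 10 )120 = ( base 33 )3L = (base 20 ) 60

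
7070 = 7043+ 27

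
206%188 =18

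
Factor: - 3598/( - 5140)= 7/10=2^( - 1)*5^(-1) * 7^1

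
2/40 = 1/20 = 0.05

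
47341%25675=21666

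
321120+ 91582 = 412702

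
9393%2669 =1386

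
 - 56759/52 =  - 56759/52= - 1091.52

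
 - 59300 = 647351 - 706651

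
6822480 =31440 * 217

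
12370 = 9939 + 2431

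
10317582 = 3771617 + 6545965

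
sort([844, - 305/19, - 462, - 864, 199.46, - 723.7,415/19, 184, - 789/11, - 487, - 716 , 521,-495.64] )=[ - 864, - 723.7, - 716, - 495.64, - 487,-462, - 789/11, - 305/19, 415/19, 184, 199.46,521,844 ] 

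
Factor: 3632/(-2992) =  - 11^( - 1)*17^( - 1)*227^1  =  - 227/187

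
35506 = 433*82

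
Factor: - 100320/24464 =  - 2^1 * 3^1*5^1*19^1*139^ ( -1 )  =  - 570/139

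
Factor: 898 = 2^1*  449^1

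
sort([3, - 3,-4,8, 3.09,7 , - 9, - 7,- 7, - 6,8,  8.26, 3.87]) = [ - 9, - 7, - 7,  -  6, - 4 , - 3, 3,  3.09 , 3.87,7, 8, 8, 8.26]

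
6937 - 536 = 6401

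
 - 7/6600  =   - 1+ 6593/6600 = - 0.00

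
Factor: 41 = 41^1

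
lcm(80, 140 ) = 560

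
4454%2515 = 1939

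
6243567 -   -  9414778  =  15658345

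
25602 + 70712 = 96314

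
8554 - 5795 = 2759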